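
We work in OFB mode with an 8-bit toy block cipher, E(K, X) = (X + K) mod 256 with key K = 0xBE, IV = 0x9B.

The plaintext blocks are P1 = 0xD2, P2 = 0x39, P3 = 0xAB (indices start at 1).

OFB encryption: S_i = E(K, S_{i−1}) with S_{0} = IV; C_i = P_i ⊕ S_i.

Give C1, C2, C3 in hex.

C1: S = E(K, 0x9B) = 0x59; 0xD2 ⊕ 0x59 = 0x8B.
C2: S = E(K, 0x59) = 0x17; 0x39 ⊕ 0x17 = 0x2E.
C3: S = E(K, 0x17) = 0xD5; 0xAB ⊕ 0xD5 = 0x7E.

C1 = 0x8B, C2 = 0x2E, C3 = 0x7E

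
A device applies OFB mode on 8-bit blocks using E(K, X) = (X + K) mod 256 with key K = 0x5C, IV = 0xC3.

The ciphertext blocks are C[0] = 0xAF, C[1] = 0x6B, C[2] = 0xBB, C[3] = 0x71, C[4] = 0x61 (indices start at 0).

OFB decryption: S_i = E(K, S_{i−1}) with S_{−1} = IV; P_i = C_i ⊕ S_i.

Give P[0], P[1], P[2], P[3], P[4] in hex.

P[0] = 0xB0, P[1] = 0x10, P[2] = 0x6C, P[3] = 0x42, P[4] = 0xEE

P[0]: S = E(K, 0xC3) = 0x1F; 0xAF ⊕ 0x1F = 0xB0.
P[1]: S = E(K, 0x1F) = 0x7B; 0x6B ⊕ 0x7B = 0x10.
P[2]: S = E(K, 0x7B) = 0xD7; 0xBB ⊕ 0xD7 = 0x6C.
P[3]: S = E(K, 0xD7) = 0x33; 0x71 ⊕ 0x33 = 0x42.
P[4]: S = E(K, 0x33) = 0x8F; 0x61 ⊕ 0x8F = 0xEE.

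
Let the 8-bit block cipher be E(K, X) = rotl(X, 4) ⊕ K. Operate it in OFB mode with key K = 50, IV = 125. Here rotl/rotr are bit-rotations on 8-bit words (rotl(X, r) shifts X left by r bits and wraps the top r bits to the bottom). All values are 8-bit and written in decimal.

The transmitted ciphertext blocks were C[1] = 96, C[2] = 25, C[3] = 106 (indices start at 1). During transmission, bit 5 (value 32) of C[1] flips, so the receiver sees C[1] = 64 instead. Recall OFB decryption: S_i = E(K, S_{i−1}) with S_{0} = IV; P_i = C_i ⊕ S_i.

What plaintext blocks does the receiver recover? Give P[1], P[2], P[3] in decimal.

Only C[1] changed, to 64. In OFB, a change in C_i flips the same bit in P_i only; the keystream is unaffected. Decrypting the received ciphertext:
P[1]: S = E(K, 125) = 229; 64 ⊕ 229 = 165.
P[2]: S = E(K, 229) = 108; 25 ⊕ 108 = 117.
P[3]: S = E(K, 108) = 244; 106 ⊕ 244 = 158.
Blocks that differ from the original plaintext: P[1].

P[1] = 165, P[2] = 117, P[3] = 158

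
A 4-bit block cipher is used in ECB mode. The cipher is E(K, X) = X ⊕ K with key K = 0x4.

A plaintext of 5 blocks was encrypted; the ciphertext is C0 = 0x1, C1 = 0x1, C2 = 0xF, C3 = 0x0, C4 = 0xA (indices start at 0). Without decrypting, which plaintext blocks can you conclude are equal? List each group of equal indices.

ECB encrypts each block independently with the same key, so equal ciphertext blocks imply equal plaintext blocks.
C0 = C1 = 0x1, so P0 = P1.

P0 = P1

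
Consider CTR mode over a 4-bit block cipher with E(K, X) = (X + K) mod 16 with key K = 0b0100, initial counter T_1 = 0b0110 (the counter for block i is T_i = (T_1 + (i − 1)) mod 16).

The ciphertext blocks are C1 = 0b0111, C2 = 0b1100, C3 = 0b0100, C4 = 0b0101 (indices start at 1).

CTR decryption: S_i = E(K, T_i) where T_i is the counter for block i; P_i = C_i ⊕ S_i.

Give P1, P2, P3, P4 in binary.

P1: T = 0b0110, S = E(K, T) = 0b1010; 0b0111 ⊕ 0b1010 = 0b1101.
P2: T = 0b0111, S = E(K, T) = 0b1011; 0b1100 ⊕ 0b1011 = 0b0111.
P3: T = 0b1000, S = E(K, T) = 0b1100; 0b0100 ⊕ 0b1100 = 0b1000.
P4: T = 0b1001, S = E(K, T) = 0b1101; 0b0101 ⊕ 0b1101 = 0b1000.

P1 = 0b1101, P2 = 0b0111, P3 = 0b1000, P4 = 0b1000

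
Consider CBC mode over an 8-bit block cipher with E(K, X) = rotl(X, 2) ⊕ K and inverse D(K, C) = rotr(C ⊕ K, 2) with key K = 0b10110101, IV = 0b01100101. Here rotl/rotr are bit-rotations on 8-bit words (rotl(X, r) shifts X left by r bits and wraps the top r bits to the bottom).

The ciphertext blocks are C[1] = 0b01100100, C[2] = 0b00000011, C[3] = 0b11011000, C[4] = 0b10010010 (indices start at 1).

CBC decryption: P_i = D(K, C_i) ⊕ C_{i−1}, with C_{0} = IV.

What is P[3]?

P[3]: D(K, 0b11011000) = 0b01011011; 0b01011011 ⊕ 0b00000011 = 0b01011000.

P[3] = 0b01011000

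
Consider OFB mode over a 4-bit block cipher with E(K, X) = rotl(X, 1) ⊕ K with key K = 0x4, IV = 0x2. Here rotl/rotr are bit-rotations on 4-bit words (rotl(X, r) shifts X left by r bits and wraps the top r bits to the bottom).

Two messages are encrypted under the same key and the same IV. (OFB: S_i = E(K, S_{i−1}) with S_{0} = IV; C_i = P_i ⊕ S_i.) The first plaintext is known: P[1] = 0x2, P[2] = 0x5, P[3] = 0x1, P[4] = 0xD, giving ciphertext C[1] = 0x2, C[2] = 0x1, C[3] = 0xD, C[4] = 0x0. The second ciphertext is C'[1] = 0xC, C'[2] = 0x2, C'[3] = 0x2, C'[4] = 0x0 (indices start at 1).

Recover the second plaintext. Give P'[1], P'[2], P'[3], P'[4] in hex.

In OFB with a reused IV, both messages share the same keystream S_i, so C_i ⊕ C'_i = P_i ⊕ P'_i and thus P'_i = P_i ⊕ C_i ⊕ C'_i.
P'[1]: 0x2 ⊕ 0x2 ⊕ 0xC = 0xC.
P'[2]: 0x5 ⊕ 0x1 ⊕ 0x2 = 0x6.
P'[3]: 0x1 ⊕ 0xD ⊕ 0x2 = 0xE.
P'[4]: 0xD ⊕ 0x0 ⊕ 0x0 = 0xD.

P'[1] = 0xC, P'[2] = 0x6, P'[3] = 0xE, P'[4] = 0xD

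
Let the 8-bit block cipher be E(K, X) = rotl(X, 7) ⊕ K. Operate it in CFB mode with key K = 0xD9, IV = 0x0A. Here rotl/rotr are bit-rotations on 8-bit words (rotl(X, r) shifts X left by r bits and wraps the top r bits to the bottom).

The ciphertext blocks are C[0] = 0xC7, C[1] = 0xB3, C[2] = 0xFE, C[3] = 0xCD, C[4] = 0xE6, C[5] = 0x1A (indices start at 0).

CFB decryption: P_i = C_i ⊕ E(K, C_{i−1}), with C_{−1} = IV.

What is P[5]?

P[5] = 0xB0

P[5]: E(K, 0xE6) = 0xAA; 0x1A ⊕ 0xAA = 0xB0.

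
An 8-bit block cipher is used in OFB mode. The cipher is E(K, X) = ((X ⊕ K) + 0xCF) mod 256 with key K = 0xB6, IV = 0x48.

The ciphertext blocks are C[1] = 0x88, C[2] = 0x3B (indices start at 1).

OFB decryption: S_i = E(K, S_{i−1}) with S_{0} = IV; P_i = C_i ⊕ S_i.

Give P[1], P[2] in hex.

P[1] = 0x45, P[2] = 0x71

P[1]: S = E(K, 0x48) = 0xCD; 0x88 ⊕ 0xCD = 0x45.
P[2]: S = E(K, 0xCD) = 0x4A; 0x3B ⊕ 0x4A = 0x71.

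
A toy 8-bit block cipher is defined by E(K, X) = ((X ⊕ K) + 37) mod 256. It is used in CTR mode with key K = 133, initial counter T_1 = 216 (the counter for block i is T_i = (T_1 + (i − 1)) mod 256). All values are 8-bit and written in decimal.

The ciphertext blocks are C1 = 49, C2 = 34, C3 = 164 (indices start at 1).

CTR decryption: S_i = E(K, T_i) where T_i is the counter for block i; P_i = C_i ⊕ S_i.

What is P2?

P2: T = 217, S = E(K, T) = 129; 34 ⊕ 129 = 163.

P2 = 163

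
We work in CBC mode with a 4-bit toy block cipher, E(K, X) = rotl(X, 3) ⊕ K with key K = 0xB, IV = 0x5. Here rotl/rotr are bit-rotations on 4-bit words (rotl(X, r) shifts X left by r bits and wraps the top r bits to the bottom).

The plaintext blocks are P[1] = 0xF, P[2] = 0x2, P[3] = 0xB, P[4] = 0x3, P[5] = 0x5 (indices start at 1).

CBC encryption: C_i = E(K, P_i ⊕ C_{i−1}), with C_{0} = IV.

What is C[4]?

C[4] = 0x6

C[1]: P[1] ⊕ 0x5 = 0xA; E(K, 0xA) = 0xE.
C[2]: P[2] ⊕ 0xE = 0xC; E(K, 0xC) = 0xD.
C[3]: P[3] ⊕ 0xD = 0x6; E(K, 0x6) = 0x8.
C[4]: P[4] ⊕ 0x8 = 0xB; E(K, 0xB) = 0x6.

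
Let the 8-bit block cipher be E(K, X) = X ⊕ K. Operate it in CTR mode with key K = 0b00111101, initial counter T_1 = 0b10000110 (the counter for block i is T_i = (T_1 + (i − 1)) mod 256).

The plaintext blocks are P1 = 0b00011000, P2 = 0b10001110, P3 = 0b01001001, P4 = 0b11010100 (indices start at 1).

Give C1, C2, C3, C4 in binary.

C1 = 0b10100011, C2 = 0b00110100, C3 = 0b11111100, C4 = 0b01100000

CTR encryption: S_i = E(K, T_i) where T_i is the counter for block i; C_i = P_i ⊕ S_i.
C1: T = 0b10000110, S = E(K, T) = 0b10111011; 0b00011000 ⊕ 0b10111011 = 0b10100011.
C2: T = 0b10000111, S = E(K, T) = 0b10111010; 0b10001110 ⊕ 0b10111010 = 0b00110100.
C3: T = 0b10001000, S = E(K, T) = 0b10110101; 0b01001001 ⊕ 0b10110101 = 0b11111100.
C4: T = 0b10001001, S = E(K, T) = 0b10110100; 0b11010100 ⊕ 0b10110100 = 0b01100000.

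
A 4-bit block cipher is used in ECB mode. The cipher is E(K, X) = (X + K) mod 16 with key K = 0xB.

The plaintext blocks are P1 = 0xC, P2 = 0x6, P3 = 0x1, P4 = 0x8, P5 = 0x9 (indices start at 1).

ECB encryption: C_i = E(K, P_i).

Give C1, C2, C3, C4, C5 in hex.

C1: E(K, 0xC) = 0x7.
C2: E(K, 0x6) = 0x1.
C3: E(K, 0x1) = 0xC.
C4: E(K, 0x8) = 0x3.
C5: E(K, 0x9) = 0x4.

C1 = 0x7, C2 = 0x1, C3 = 0xC, C4 = 0x3, C5 = 0x4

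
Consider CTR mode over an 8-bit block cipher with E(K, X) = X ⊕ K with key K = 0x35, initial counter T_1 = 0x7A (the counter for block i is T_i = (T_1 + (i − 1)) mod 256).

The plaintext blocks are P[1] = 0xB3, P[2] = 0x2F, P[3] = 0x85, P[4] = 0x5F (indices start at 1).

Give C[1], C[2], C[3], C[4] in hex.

CTR encryption: S_i = E(K, T_i) where T_i is the counter for block i; C_i = P_i ⊕ S_i.
C[1]: T = 0x7A, S = E(K, T) = 0x4F; 0xB3 ⊕ 0x4F = 0xFC.
C[2]: T = 0x7B, S = E(K, T) = 0x4E; 0x2F ⊕ 0x4E = 0x61.
C[3]: T = 0x7C, S = E(K, T) = 0x49; 0x85 ⊕ 0x49 = 0xCC.
C[4]: T = 0x7D, S = E(K, T) = 0x48; 0x5F ⊕ 0x48 = 0x17.

C[1] = 0xFC, C[2] = 0x61, C[3] = 0xCC, C[4] = 0x17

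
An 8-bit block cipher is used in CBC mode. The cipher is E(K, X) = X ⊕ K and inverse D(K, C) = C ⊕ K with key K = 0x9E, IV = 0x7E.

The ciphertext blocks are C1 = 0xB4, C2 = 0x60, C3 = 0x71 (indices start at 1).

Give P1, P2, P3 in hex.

P1 = 0x54, P2 = 0x4A, P3 = 0x8F

CBC decryption: P_i = D(K, C_i) ⊕ C_{i−1}, with C_{0} = IV.
P1: D(K, 0xB4) = 0x2A; 0x2A ⊕ 0x7E = 0x54.
P2: D(K, 0x60) = 0xFE; 0xFE ⊕ 0xB4 = 0x4A.
P3: D(K, 0x71) = 0xEF; 0xEF ⊕ 0x60 = 0x8F.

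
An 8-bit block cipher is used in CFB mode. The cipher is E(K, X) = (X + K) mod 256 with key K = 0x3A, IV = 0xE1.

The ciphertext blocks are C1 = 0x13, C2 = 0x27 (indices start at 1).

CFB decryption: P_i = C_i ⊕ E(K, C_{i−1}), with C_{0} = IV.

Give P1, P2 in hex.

P1 = 0x08, P2 = 0x6A

P1: E(K, 0xE1) = 0x1B; 0x13 ⊕ 0x1B = 0x08.
P2: E(K, 0x13) = 0x4D; 0x27 ⊕ 0x4D = 0x6A.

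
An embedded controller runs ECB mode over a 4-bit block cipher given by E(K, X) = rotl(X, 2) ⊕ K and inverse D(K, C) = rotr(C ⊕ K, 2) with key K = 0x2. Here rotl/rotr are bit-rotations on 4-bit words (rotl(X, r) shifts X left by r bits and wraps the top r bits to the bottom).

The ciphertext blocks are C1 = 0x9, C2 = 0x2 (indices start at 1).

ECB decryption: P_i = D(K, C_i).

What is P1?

P1 = 0xE

P1: D(K, 0x9) = 0xE.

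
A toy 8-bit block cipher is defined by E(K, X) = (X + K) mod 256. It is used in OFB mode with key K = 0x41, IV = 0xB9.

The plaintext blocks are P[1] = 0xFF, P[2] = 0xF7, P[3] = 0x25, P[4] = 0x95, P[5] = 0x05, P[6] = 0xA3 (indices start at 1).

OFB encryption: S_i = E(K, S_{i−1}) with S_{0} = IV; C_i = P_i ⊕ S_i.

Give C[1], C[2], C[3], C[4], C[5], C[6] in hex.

C[1] = 0x05, C[2] = 0xCC, C[3] = 0x59, C[4] = 0x28, C[5] = 0xFB, C[6] = 0x9C

C[1]: S = E(K, 0xB9) = 0xFA; 0xFF ⊕ 0xFA = 0x05.
C[2]: S = E(K, 0xFA) = 0x3B; 0xF7 ⊕ 0x3B = 0xCC.
C[3]: S = E(K, 0x3B) = 0x7C; 0x25 ⊕ 0x7C = 0x59.
C[4]: S = E(K, 0x7C) = 0xBD; 0x95 ⊕ 0xBD = 0x28.
C[5]: S = E(K, 0xBD) = 0xFE; 0x05 ⊕ 0xFE = 0xFB.
C[6]: S = E(K, 0xFE) = 0x3F; 0xA3 ⊕ 0x3F = 0x9C.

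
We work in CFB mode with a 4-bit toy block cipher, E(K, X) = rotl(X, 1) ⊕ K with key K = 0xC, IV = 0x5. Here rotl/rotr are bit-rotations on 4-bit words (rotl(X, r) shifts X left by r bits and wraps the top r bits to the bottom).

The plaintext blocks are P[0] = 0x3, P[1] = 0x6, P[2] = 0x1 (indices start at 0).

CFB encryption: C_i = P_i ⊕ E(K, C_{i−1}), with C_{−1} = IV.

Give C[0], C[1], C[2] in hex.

C[0]: E(K, 0x5) = 0x6; 0x3 ⊕ 0x6 = 0x5.
C[1]: E(K, 0x5) = 0x6; 0x6 ⊕ 0x6 = 0x0.
C[2]: E(K, 0x0) = 0xC; 0x1 ⊕ 0xC = 0xD.

C[0] = 0x5, C[1] = 0x0, C[2] = 0xD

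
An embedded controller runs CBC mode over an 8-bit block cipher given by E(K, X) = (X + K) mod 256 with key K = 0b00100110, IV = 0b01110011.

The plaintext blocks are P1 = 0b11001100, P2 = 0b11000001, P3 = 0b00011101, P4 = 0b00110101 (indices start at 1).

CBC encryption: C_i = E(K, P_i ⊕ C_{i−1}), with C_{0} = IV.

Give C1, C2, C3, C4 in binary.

C1 = 0b11100101, C2 = 0b01001010, C3 = 0b01111101, C4 = 0b01101110

C1: P1 ⊕ 0b01110011 = 0b10111111; E(K, 0b10111111) = 0b11100101.
C2: P2 ⊕ 0b11100101 = 0b00100100; E(K, 0b00100100) = 0b01001010.
C3: P3 ⊕ 0b01001010 = 0b01010111; E(K, 0b01010111) = 0b01111101.
C4: P4 ⊕ 0b01111101 = 0b01001000; E(K, 0b01001000) = 0b01101110.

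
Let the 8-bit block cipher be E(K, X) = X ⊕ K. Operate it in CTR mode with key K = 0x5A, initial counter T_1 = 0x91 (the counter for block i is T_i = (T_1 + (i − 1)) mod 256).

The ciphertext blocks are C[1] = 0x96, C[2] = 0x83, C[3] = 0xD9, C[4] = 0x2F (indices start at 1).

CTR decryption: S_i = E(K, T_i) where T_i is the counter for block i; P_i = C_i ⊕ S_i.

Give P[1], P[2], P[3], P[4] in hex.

P[1] = 0x5D, P[2] = 0x4B, P[3] = 0x10, P[4] = 0xE1

P[1]: T = 0x91, S = E(K, T) = 0xCB; 0x96 ⊕ 0xCB = 0x5D.
P[2]: T = 0x92, S = E(K, T) = 0xC8; 0x83 ⊕ 0xC8 = 0x4B.
P[3]: T = 0x93, S = E(K, T) = 0xC9; 0xD9 ⊕ 0xC9 = 0x10.
P[4]: T = 0x94, S = E(K, T) = 0xCE; 0x2F ⊕ 0xCE = 0xE1.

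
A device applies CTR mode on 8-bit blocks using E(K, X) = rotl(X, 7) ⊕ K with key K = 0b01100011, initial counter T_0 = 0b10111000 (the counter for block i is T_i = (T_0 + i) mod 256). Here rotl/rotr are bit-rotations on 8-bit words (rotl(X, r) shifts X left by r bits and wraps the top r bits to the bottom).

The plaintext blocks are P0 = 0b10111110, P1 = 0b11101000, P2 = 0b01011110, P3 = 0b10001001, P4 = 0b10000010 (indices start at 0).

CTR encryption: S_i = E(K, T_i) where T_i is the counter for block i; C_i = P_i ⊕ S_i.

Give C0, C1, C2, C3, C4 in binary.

C0: T = 0b10111000, S = E(K, T) = 0b00111111; 0b10111110 ⊕ 0b00111111 = 0b10000001.
C1: T = 0b10111001, S = E(K, T) = 0b10111111; 0b11101000 ⊕ 0b10111111 = 0b01010111.
C2: T = 0b10111010, S = E(K, T) = 0b00111110; 0b01011110 ⊕ 0b00111110 = 0b01100000.
C3: T = 0b10111011, S = E(K, T) = 0b10111110; 0b10001001 ⊕ 0b10111110 = 0b00110111.
C4: T = 0b10111100, S = E(K, T) = 0b00111101; 0b10000010 ⊕ 0b00111101 = 0b10111111.

C0 = 0b10000001, C1 = 0b01010111, C2 = 0b01100000, C3 = 0b00110111, C4 = 0b10111111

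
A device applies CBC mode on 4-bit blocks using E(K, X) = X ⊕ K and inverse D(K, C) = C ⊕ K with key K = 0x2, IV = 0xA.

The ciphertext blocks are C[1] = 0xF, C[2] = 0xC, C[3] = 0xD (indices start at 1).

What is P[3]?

P[3] = 0x3

CBC decryption: P_i = D(K, C_i) ⊕ C_{i−1}, with C_{0} = IV.
P[3]: D(K, 0xD) = 0xF; 0xF ⊕ 0xC = 0x3.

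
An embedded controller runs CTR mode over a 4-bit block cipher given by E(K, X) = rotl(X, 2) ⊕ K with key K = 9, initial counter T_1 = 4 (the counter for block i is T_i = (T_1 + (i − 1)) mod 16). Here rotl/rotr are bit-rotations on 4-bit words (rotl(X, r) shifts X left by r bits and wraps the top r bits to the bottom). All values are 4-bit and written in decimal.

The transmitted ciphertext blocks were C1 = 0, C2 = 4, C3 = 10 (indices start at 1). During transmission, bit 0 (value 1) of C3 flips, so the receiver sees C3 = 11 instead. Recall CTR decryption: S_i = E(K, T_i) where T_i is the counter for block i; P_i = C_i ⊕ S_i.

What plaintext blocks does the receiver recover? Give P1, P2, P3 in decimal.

Only C3 changed, to 11. In CTR, a change in C_i flips the same bit in P_i only; the keystream is unaffected. Decrypting the received ciphertext:
P1: T = 4, S = E(K, T) = 8; 0 ⊕ 8 = 8.
P2: T = 5, S = E(K, T) = 12; 4 ⊕ 12 = 8.
P3: T = 6, S = E(K, T) = 0; 11 ⊕ 0 = 11.
Blocks that differ from the original plaintext: P3.

P1 = 8, P2 = 8, P3 = 11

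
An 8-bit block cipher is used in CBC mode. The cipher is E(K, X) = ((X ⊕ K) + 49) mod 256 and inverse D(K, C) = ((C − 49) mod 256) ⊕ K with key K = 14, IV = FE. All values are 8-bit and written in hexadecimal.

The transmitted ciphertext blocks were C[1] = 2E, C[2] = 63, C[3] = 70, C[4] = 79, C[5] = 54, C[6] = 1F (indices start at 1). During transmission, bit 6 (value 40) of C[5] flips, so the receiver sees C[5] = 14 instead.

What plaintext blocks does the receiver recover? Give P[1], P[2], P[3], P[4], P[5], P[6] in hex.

P[1] = 0F, P[2] = 20, P[3] = 50, P[4] = 54, P[5] = A6, P[6] = D6

CBC decryption: P_i = D(K, C_i) ⊕ C_{i−1}, with C_{0} = IV.
Only C[5] changed, to 14. In CBC, a change in C_i garbles P_i and flips the same bit in P_{i+1}. Decrypting the received ciphertext:
P[1]: D(K, 2E) = F1; F1 ⊕ FE = 0F.
P[2]: D(K, 63) = 0E; 0E ⊕ 2E = 20.
P[3]: D(K, 70) = 33; 33 ⊕ 63 = 50.
P[4]: D(K, 79) = 24; 24 ⊕ 70 = 54.
P[5]: D(K, 14) = DF; DF ⊕ 79 = A6.
P[6]: D(K, 1F) = C2; C2 ⊕ 14 = D6.
Blocks that differ from the original plaintext: P[5], P[6].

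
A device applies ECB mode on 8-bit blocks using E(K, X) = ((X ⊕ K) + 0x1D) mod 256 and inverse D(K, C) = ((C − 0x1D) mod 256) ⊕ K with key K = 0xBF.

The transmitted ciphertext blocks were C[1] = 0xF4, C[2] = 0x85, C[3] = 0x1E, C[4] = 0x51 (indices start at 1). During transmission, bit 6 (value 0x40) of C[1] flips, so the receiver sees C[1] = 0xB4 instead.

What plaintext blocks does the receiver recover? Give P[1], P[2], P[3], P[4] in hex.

P[1] = 0x28, P[2] = 0xD7, P[3] = 0xBE, P[4] = 0x8B

ECB decryption: P_i = D(K, C_i).
Only C[1] changed, to 0xB4. In ECB, a change in C_i affects only P_i. Decrypting the received ciphertext:
P[1]: D(K, 0xB4) = 0x28.
P[2]: D(K, 0x85) = 0xD7.
P[3]: D(K, 0x1E) = 0xBE.
P[4]: D(K, 0x51) = 0x8B.
Blocks that differ from the original plaintext: P[1].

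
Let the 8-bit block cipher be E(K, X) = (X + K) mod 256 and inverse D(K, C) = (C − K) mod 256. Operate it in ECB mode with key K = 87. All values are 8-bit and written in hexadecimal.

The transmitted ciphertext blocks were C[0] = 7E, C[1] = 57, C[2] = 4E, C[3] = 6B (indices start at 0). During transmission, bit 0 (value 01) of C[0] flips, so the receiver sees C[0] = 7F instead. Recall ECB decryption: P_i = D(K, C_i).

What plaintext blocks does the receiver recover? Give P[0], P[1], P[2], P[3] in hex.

P[0] = F8, P[1] = D0, P[2] = C7, P[3] = E4

Only C[0] changed, to 7F. In ECB, a change in C_i affects only P_i. Decrypting the received ciphertext:
P[0]: D(K, 7F) = F8.
P[1]: D(K, 57) = D0.
P[2]: D(K, 4E) = C7.
P[3]: D(K, 6B) = E4.
Blocks that differ from the original plaintext: P[0].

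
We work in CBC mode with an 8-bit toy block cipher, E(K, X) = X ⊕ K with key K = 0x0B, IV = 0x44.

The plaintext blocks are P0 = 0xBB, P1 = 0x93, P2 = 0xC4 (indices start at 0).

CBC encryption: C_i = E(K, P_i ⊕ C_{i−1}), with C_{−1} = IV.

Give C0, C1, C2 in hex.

C0: P0 ⊕ 0x44 = 0xFF; E(K, 0xFF) = 0xF4.
C1: P1 ⊕ 0xF4 = 0x67; E(K, 0x67) = 0x6C.
C2: P2 ⊕ 0x6C = 0xA8; E(K, 0xA8) = 0xA3.

C0 = 0xF4, C1 = 0x6C, C2 = 0xA3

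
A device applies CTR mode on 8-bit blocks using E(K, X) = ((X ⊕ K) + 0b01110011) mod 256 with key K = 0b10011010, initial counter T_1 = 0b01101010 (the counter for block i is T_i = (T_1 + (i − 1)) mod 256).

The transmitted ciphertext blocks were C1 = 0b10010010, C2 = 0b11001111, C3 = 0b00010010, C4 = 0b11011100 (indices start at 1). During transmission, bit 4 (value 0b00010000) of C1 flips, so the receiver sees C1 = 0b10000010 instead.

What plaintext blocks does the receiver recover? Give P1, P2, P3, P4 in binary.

CTR decryption: S_i = E(K, T_i) where T_i is the counter for block i; P_i = C_i ⊕ S_i.
Only C1 changed, to 0b10000010. In CTR, a change in C_i flips the same bit in P_i only; the keystream is unaffected. Decrypting the received ciphertext:
P1: T = 0b01101010, S = E(K, T) = 0b01100011; 0b10000010 ⊕ 0b01100011 = 0b11100001.
P2: T = 0b01101011, S = E(K, T) = 0b01100100; 0b11001111 ⊕ 0b01100100 = 0b10101011.
P3: T = 0b01101100, S = E(K, T) = 0b01101001; 0b00010010 ⊕ 0b01101001 = 0b01111011.
P4: T = 0b01101101, S = E(K, T) = 0b01101010; 0b11011100 ⊕ 0b01101010 = 0b10110110.
Blocks that differ from the original plaintext: P1.

P1 = 0b11100001, P2 = 0b10101011, P3 = 0b01111011, P4 = 0b10110110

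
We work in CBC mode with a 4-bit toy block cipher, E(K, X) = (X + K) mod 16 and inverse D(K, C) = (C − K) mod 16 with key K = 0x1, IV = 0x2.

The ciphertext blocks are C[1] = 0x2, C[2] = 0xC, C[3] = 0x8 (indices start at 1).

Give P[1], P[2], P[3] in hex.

P[1] = 0x3, P[2] = 0x9, P[3] = 0xB

CBC decryption: P_i = D(K, C_i) ⊕ C_{i−1}, with C_{0} = IV.
P[1]: D(K, 0x2) = 0x1; 0x1 ⊕ 0x2 = 0x3.
P[2]: D(K, 0xC) = 0xB; 0xB ⊕ 0x2 = 0x9.
P[3]: D(K, 0x8) = 0x7; 0x7 ⊕ 0xC = 0xB.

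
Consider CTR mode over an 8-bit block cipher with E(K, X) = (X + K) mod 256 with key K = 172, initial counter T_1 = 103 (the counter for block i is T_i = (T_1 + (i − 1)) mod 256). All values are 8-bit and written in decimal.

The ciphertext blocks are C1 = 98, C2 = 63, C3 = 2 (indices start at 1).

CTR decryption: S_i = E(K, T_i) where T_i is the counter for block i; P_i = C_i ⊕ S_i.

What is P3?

P3: T = 105, S = E(K, T) = 21; 2 ⊕ 21 = 23.

P3 = 23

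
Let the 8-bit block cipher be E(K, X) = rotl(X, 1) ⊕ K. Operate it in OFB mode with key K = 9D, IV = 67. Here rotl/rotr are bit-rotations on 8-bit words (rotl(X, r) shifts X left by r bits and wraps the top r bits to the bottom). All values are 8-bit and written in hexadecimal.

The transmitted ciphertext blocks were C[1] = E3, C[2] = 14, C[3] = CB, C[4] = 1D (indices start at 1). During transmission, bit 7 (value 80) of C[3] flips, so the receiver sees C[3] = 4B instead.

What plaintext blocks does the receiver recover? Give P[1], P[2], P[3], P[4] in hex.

OFB decryption: S_i = E(K, S_{i−1}) with S_{0} = IV; P_i = C_i ⊕ S_i.
Only C[3] changed, to 4B. In OFB, a change in C_i flips the same bit in P_i only; the keystream is unaffected. Decrypting the received ciphertext:
P[1]: S = E(K, 67) = 53; E3 ⊕ 53 = B0.
P[2]: S = E(K, 53) = 3B; 14 ⊕ 3B = 2F.
P[3]: S = E(K, 3B) = EB; 4B ⊕ EB = A0.
P[4]: S = E(K, EB) = 4A; 1D ⊕ 4A = 57.
Blocks that differ from the original plaintext: P[3].

P[1] = B0, P[2] = 2F, P[3] = A0, P[4] = 57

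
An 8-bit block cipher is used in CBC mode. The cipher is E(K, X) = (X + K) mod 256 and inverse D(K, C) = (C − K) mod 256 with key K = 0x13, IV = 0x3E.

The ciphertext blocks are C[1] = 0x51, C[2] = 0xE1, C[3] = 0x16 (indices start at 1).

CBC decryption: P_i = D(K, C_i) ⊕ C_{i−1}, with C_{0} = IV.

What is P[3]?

P[3] = 0xE2

P[3]: D(K, 0x16) = 0x03; 0x03 ⊕ 0xE1 = 0xE2.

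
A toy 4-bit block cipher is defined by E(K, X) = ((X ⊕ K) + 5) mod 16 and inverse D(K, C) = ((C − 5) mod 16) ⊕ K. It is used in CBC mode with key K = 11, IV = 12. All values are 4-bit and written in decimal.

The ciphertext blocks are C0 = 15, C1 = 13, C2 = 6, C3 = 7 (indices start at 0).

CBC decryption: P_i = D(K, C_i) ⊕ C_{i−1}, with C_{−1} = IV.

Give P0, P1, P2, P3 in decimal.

P0: D(K, 15) = 1; 1 ⊕ 12 = 13.
P1: D(K, 13) = 3; 3 ⊕ 15 = 12.
P2: D(K, 6) = 10; 10 ⊕ 13 = 7.
P3: D(K, 7) = 9; 9 ⊕ 6 = 15.

P0 = 13, P1 = 12, P2 = 7, P3 = 15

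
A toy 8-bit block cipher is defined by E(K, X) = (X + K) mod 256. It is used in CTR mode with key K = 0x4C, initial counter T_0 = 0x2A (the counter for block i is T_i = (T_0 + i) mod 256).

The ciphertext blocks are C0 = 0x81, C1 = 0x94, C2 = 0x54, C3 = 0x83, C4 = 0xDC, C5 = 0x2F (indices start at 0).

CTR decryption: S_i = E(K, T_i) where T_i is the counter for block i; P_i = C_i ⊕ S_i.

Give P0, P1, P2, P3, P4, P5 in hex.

P0: T = 0x2A, S = E(K, T) = 0x76; 0x81 ⊕ 0x76 = 0xF7.
P1: T = 0x2B, S = E(K, T) = 0x77; 0x94 ⊕ 0x77 = 0xE3.
P2: T = 0x2C, S = E(K, T) = 0x78; 0x54 ⊕ 0x78 = 0x2C.
P3: T = 0x2D, S = E(K, T) = 0x79; 0x83 ⊕ 0x79 = 0xFA.
P4: T = 0x2E, S = E(K, T) = 0x7A; 0xDC ⊕ 0x7A = 0xA6.
P5: T = 0x2F, S = E(K, T) = 0x7B; 0x2F ⊕ 0x7B = 0x54.

P0 = 0xF7, P1 = 0xE3, P2 = 0x2C, P3 = 0xFA, P4 = 0xA6, P5 = 0x54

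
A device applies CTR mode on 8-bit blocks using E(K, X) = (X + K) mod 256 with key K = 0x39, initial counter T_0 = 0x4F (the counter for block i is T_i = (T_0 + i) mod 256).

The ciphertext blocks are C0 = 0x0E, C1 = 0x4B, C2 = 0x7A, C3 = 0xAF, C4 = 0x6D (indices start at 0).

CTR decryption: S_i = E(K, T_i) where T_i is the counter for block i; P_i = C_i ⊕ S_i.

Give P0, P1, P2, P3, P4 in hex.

P0: T = 0x4F, S = E(K, T) = 0x88; 0x0E ⊕ 0x88 = 0x86.
P1: T = 0x50, S = E(K, T) = 0x89; 0x4B ⊕ 0x89 = 0xC2.
P2: T = 0x51, S = E(K, T) = 0x8A; 0x7A ⊕ 0x8A = 0xF0.
P3: T = 0x52, S = E(K, T) = 0x8B; 0xAF ⊕ 0x8B = 0x24.
P4: T = 0x53, S = E(K, T) = 0x8C; 0x6D ⊕ 0x8C = 0xE1.

P0 = 0x86, P1 = 0xC2, P2 = 0xF0, P3 = 0x24, P4 = 0xE1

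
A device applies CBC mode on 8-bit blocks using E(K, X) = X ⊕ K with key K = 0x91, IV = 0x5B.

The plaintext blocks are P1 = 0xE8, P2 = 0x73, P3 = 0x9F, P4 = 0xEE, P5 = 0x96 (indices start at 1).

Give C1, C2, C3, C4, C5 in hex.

CBC encryption: C_i = E(K, P_i ⊕ C_{i−1}), with C_{0} = IV.
C1: P1 ⊕ 0x5B = 0xB3; E(K, 0xB3) = 0x22.
C2: P2 ⊕ 0x22 = 0x51; E(K, 0x51) = 0xC0.
C3: P3 ⊕ 0xC0 = 0x5F; E(K, 0x5F) = 0xCE.
C4: P4 ⊕ 0xCE = 0x20; E(K, 0x20) = 0xB1.
C5: P5 ⊕ 0xB1 = 0x27; E(K, 0x27) = 0xB6.

C1 = 0x22, C2 = 0xC0, C3 = 0xCE, C4 = 0xB1, C5 = 0xB6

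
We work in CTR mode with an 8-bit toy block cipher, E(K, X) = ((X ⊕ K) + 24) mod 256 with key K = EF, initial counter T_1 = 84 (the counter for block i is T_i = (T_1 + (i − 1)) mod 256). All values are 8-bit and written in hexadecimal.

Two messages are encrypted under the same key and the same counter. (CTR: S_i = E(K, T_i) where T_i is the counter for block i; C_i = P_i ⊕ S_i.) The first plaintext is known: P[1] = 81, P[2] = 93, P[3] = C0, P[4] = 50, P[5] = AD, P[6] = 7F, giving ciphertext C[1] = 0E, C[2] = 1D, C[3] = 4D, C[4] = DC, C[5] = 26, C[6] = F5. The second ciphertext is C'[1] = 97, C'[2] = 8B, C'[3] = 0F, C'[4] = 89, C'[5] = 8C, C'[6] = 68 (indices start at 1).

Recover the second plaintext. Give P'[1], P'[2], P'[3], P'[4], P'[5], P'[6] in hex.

P'[1] = 18, P'[2] = 05, P'[3] = 82, P'[4] = 05, P'[5] = 07, P'[6] = E2

In CTR with a reused counter, both messages share the same keystream S_i, so C_i ⊕ C'_i = P_i ⊕ P'_i and thus P'_i = P_i ⊕ C_i ⊕ C'_i.
P'[1]: 81 ⊕ 0E ⊕ 97 = 18.
P'[2]: 93 ⊕ 1D ⊕ 8B = 05.
P'[3]: C0 ⊕ 4D ⊕ 0F = 82.
P'[4]: 50 ⊕ DC ⊕ 89 = 05.
P'[5]: AD ⊕ 26 ⊕ 8C = 07.
P'[6]: 7F ⊕ F5 ⊕ 68 = E2.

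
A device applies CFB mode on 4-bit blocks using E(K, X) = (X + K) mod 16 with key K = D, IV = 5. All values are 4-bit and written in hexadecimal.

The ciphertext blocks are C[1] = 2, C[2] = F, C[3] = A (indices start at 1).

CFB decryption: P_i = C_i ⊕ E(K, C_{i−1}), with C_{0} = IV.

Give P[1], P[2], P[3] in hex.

P[1]: E(K, 5) = 2; 2 ⊕ 2 = 0.
P[2]: E(K, 2) = F; F ⊕ F = 0.
P[3]: E(K, F) = C; A ⊕ C = 6.

P[1] = 0, P[2] = 0, P[3] = 6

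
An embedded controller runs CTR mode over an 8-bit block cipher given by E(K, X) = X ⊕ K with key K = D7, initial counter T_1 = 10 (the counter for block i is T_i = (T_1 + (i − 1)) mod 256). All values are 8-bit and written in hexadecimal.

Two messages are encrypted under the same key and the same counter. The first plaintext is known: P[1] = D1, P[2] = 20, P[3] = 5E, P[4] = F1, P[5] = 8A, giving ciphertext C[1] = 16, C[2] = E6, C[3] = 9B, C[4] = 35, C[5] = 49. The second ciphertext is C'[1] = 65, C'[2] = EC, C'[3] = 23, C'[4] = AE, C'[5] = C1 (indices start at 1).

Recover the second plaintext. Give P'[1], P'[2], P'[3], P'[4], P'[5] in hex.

In CTR with a reused counter, both messages share the same keystream S_i, so C_i ⊕ C'_i = P_i ⊕ P'_i and thus P'_i = P_i ⊕ C_i ⊕ C'_i.
P'[1]: D1 ⊕ 16 ⊕ 65 = A2.
P'[2]: 20 ⊕ E6 ⊕ EC = 2A.
P'[3]: 5E ⊕ 9B ⊕ 23 = E6.
P'[4]: F1 ⊕ 35 ⊕ AE = 6A.
P'[5]: 8A ⊕ 49 ⊕ C1 = 02.

P'[1] = A2, P'[2] = 2A, P'[3] = E6, P'[4] = 6A, P'[5] = 02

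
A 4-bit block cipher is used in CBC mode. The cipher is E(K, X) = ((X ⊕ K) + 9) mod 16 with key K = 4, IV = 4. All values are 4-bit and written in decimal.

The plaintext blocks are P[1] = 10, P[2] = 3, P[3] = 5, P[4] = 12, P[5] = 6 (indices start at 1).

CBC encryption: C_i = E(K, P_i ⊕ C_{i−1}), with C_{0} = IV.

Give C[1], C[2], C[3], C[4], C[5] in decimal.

C[1] = 3, C[2] = 13, C[3] = 5, C[4] = 6, C[5] = 13

C[1]: P[1] ⊕ 4 = 14; E(K, 14) = 3.
C[2]: P[2] ⊕ 3 = 0; E(K, 0) = 13.
C[3]: P[3] ⊕ 13 = 8; E(K, 8) = 5.
C[4]: P[4] ⊕ 5 = 9; E(K, 9) = 6.
C[5]: P[5] ⊕ 6 = 0; E(K, 0) = 13.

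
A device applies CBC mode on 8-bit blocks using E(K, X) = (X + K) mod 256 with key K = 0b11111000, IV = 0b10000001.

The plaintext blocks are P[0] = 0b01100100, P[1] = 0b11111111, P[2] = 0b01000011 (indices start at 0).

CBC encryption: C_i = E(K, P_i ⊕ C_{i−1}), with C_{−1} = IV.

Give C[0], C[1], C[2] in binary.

C[0]: P[0] ⊕ 0b10000001 = 0b11100101; E(K, 0b11100101) = 0b11011101.
C[1]: P[1] ⊕ 0b11011101 = 0b00100010; E(K, 0b00100010) = 0b00011010.
C[2]: P[2] ⊕ 0b00011010 = 0b01011001; E(K, 0b01011001) = 0b01010001.

C[0] = 0b11011101, C[1] = 0b00011010, C[2] = 0b01010001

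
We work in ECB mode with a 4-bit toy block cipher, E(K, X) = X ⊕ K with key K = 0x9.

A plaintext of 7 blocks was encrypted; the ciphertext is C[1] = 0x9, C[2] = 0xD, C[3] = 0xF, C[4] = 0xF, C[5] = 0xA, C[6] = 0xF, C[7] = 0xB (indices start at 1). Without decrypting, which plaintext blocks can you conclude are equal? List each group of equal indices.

ECB encrypts each block independently with the same key, so equal ciphertext blocks imply equal plaintext blocks.
C[3] = C[4] = C[6] = 0xF, so P[3] = P[4] = P[6].

P[3] = P[4] = P[6]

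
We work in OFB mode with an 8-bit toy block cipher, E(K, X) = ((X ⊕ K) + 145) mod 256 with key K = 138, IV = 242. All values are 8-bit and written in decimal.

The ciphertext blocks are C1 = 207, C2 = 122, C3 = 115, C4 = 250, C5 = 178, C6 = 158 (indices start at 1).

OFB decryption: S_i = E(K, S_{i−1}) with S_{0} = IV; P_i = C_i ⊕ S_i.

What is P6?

P1: S = E(K, 242) = 9; 207 ⊕ 9 = 198.
P2: S = E(K, 9) = 20; 122 ⊕ 20 = 110.
P3: S = E(K, 20) = 47; 115 ⊕ 47 = 92.
P4: S = E(K, 47) = 54; 250 ⊕ 54 = 204.
P5: S = E(K, 54) = 77; 178 ⊕ 77 = 255.
P6: S = E(K, 77) = 88; 158 ⊕ 88 = 198.

P6 = 198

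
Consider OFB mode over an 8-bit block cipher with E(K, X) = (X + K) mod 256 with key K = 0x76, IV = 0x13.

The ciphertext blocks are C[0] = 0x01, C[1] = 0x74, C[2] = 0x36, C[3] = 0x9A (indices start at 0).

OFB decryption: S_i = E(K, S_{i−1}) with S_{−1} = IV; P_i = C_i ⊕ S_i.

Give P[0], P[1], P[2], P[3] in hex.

P[0] = 0x88, P[1] = 0x8B, P[2] = 0x43, P[3] = 0x71

P[0]: S = E(K, 0x13) = 0x89; 0x01 ⊕ 0x89 = 0x88.
P[1]: S = E(K, 0x89) = 0xFF; 0x74 ⊕ 0xFF = 0x8B.
P[2]: S = E(K, 0xFF) = 0x75; 0x36 ⊕ 0x75 = 0x43.
P[3]: S = E(K, 0x75) = 0xEB; 0x9A ⊕ 0xEB = 0x71.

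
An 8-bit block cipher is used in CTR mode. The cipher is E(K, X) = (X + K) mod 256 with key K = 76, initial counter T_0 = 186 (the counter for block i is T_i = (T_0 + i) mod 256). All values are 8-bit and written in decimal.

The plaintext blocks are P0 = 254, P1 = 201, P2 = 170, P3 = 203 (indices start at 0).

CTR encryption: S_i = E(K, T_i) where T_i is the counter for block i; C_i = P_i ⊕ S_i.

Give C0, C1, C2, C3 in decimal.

C0 = 248, C1 = 206, C2 = 162, C3 = 194

C0: T = 186, S = E(K, T) = 6; 254 ⊕ 6 = 248.
C1: T = 187, S = E(K, T) = 7; 201 ⊕ 7 = 206.
C2: T = 188, S = E(K, T) = 8; 170 ⊕ 8 = 162.
C3: T = 189, S = E(K, T) = 9; 203 ⊕ 9 = 194.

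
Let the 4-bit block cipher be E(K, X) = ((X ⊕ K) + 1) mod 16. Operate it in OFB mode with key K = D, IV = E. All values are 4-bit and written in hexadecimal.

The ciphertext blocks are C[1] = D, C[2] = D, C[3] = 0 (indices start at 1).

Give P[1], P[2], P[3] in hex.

P[1] = 9, P[2] = 7, P[3] = 8

OFB decryption: S_i = E(K, S_{i−1}) with S_{0} = IV; P_i = C_i ⊕ S_i.
P[1]: S = E(K, E) = 4; D ⊕ 4 = 9.
P[2]: S = E(K, 4) = A; D ⊕ A = 7.
P[3]: S = E(K, A) = 8; 0 ⊕ 8 = 8.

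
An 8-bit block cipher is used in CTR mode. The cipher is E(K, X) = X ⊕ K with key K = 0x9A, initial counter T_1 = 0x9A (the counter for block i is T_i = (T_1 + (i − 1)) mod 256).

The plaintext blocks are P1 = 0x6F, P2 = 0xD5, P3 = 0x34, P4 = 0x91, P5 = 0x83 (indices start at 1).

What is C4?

C4 = 0x96

CTR encryption: S_i = E(K, T_i) where T_i is the counter for block i; C_i = P_i ⊕ S_i.
C1: T = 0x9A, S = E(K, T) = 0x00; 0x6F ⊕ 0x00 = 0x6F.
C2: T = 0x9B, S = E(K, T) = 0x01; 0xD5 ⊕ 0x01 = 0xD4.
C3: T = 0x9C, S = E(K, T) = 0x06; 0x34 ⊕ 0x06 = 0x32.
C4: T = 0x9D, S = E(K, T) = 0x07; 0x91 ⊕ 0x07 = 0x96.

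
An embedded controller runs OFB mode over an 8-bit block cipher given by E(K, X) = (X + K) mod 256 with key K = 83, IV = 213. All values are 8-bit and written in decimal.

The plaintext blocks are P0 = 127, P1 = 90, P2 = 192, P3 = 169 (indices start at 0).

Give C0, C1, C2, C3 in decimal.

C0 = 87, C1 = 33, C2 = 14, C3 = 136

OFB encryption: S_i = E(K, S_{i−1}) with S_{−1} = IV; C_i = P_i ⊕ S_i.
C0: S = E(K, 213) = 40; 127 ⊕ 40 = 87.
C1: S = E(K, 40) = 123; 90 ⊕ 123 = 33.
C2: S = E(K, 123) = 206; 192 ⊕ 206 = 14.
C3: S = E(K, 206) = 33; 169 ⊕ 33 = 136.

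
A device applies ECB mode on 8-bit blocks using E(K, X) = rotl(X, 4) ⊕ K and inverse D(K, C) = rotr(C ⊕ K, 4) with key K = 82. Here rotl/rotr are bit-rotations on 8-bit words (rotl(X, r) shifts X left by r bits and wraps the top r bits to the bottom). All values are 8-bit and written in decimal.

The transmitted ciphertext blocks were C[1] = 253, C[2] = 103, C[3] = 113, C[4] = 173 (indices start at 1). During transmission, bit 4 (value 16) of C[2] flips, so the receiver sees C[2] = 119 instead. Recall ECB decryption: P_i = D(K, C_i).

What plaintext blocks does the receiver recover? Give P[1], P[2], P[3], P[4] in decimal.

P[1] = 250, P[2] = 82, P[3] = 50, P[4] = 255

Only C[2] changed, to 119. In ECB, a change in C_i affects only P_i. Decrypting the received ciphertext:
P[1]: D(K, 253) = 250.
P[2]: D(K, 119) = 82.
P[3]: D(K, 113) = 50.
P[4]: D(K, 173) = 255.
Blocks that differ from the original plaintext: P[2].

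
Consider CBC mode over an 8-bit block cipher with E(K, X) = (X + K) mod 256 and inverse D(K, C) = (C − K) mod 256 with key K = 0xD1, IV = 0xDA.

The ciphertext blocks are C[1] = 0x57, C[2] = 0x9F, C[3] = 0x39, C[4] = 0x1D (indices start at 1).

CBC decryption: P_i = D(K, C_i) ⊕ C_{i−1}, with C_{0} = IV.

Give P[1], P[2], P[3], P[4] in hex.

P[1] = 0x5C, P[2] = 0x99, P[3] = 0xF7, P[4] = 0x75

P[1]: D(K, 0x57) = 0x86; 0x86 ⊕ 0xDA = 0x5C.
P[2]: D(K, 0x9F) = 0xCE; 0xCE ⊕ 0x57 = 0x99.
P[3]: D(K, 0x39) = 0x68; 0x68 ⊕ 0x9F = 0xF7.
P[4]: D(K, 0x1D) = 0x4C; 0x4C ⊕ 0x39 = 0x75.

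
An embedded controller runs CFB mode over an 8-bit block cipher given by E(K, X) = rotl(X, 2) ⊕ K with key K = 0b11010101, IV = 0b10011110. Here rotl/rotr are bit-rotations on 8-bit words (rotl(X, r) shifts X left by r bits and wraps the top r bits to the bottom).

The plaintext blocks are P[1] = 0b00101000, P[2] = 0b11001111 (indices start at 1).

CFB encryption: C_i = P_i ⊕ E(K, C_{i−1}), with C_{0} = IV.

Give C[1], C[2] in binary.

C[1] = 0b10000111, C[2] = 0b00000100

C[1]: E(K, 0b10011110) = 0b10101111; 0b00101000 ⊕ 0b10101111 = 0b10000111.
C[2]: E(K, 0b10000111) = 0b11001011; 0b11001111 ⊕ 0b11001011 = 0b00000100.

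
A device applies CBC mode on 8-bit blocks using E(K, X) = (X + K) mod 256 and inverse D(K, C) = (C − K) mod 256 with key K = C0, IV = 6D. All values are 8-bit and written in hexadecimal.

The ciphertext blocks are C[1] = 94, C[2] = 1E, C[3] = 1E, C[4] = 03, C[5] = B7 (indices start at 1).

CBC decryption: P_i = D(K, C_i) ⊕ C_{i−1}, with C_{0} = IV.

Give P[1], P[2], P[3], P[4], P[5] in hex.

P[1]: D(K, 94) = D4; D4 ⊕ 6D = B9.
P[2]: D(K, 1E) = 5E; 5E ⊕ 94 = CA.
P[3]: D(K, 1E) = 5E; 5E ⊕ 1E = 40.
P[4]: D(K, 03) = 43; 43 ⊕ 1E = 5D.
P[5]: D(K, B7) = F7; F7 ⊕ 03 = F4.

P[1] = B9, P[2] = CA, P[3] = 40, P[4] = 5D, P[5] = F4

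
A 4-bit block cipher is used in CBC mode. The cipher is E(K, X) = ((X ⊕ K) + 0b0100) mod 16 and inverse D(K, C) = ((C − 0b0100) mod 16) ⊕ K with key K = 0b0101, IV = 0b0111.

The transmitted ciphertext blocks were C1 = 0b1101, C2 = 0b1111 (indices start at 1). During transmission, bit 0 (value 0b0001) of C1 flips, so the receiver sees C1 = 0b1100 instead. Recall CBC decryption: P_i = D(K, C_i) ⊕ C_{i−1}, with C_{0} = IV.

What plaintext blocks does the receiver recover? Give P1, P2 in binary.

P1 = 0b1010, P2 = 0b0010

Only C1 changed, to 0b1100. In CBC, a change in C_i garbles P_i and flips the same bit in P_{i+1}. Decrypting the received ciphertext:
P1: D(K, 0b1100) = 0b1101; 0b1101 ⊕ 0b0111 = 0b1010.
P2: D(K, 0b1111) = 0b1110; 0b1110 ⊕ 0b1100 = 0b0010.
Blocks that differ from the original plaintext: P1, P2.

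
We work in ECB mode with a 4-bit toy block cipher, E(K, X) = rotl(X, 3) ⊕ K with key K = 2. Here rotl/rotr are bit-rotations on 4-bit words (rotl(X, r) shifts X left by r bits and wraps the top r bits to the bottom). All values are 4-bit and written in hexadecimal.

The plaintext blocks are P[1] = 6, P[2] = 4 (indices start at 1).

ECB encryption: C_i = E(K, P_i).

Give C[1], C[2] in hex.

C[1] = 1, C[2] = 0

C[1]: E(K, 6) = 1.
C[2]: E(K, 4) = 0.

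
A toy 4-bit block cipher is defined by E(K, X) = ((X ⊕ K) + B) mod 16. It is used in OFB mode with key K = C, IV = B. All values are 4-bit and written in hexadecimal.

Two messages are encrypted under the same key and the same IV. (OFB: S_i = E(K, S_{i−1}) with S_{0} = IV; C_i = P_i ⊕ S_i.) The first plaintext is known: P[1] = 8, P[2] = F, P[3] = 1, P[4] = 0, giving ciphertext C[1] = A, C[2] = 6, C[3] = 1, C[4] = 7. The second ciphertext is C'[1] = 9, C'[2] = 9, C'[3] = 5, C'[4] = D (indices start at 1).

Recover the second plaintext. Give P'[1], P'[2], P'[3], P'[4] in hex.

P'[1] = B, P'[2] = 0, P'[3] = 5, P'[4] = A

In OFB with a reused IV, both messages share the same keystream S_i, so C_i ⊕ C'_i = P_i ⊕ P'_i and thus P'_i = P_i ⊕ C_i ⊕ C'_i.
P'[1]: 8 ⊕ A ⊕ 9 = B.
P'[2]: F ⊕ 6 ⊕ 9 = 0.
P'[3]: 1 ⊕ 1 ⊕ 5 = 5.
P'[4]: 0 ⊕ 7 ⊕ D = A.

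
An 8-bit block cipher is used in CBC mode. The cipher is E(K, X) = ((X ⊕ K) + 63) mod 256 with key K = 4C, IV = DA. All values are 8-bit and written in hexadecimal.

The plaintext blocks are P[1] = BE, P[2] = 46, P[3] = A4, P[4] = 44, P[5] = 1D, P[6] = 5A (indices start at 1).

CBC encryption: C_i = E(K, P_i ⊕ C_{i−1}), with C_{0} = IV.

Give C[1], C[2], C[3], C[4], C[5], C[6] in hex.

C[1] = 8B, C[2] = E4, C[3] = 6F, C[4] = CA, C[5] = FE, C[6] = 4B

C[1]: P[1] ⊕ DA = 64; E(K, 64) = 8B.
C[2]: P[2] ⊕ 8B = CD; E(K, CD) = E4.
C[3]: P[3] ⊕ E4 = 40; E(K, 40) = 6F.
C[4]: P[4] ⊕ 6F = 2B; E(K, 2B) = CA.
C[5]: P[5] ⊕ CA = D7; E(K, D7) = FE.
C[6]: P[6] ⊕ FE = A4; E(K, A4) = 4B.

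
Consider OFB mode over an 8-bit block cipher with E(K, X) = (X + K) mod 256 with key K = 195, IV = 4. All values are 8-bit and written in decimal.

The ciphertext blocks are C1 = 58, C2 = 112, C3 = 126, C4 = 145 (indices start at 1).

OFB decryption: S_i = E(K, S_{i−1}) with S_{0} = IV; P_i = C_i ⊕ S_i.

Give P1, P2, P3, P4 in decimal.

P1 = 253, P2 = 250, P3 = 51, P4 = 129

P1: S = E(K, 4) = 199; 58 ⊕ 199 = 253.
P2: S = E(K, 199) = 138; 112 ⊕ 138 = 250.
P3: S = E(K, 138) = 77; 126 ⊕ 77 = 51.
P4: S = E(K, 77) = 16; 145 ⊕ 16 = 129.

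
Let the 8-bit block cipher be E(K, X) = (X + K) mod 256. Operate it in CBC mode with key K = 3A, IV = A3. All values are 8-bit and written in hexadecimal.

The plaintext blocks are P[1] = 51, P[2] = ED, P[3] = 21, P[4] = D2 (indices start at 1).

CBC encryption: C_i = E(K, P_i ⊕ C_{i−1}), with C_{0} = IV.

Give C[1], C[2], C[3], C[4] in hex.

C[1]: P[1] ⊕ A3 = F2; E(K, F2) = 2C.
C[2]: P[2] ⊕ 2C = C1; E(K, C1) = FB.
C[3]: P[3] ⊕ FB = DA; E(K, DA) = 14.
C[4]: P[4] ⊕ 14 = C6; E(K, C6) = 00.

C[1] = 2C, C[2] = FB, C[3] = 14, C[4] = 00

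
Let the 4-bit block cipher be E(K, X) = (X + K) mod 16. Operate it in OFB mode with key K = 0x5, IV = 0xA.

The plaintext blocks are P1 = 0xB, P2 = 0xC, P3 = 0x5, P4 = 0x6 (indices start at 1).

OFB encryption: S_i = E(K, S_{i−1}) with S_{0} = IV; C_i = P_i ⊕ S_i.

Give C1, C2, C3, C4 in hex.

C1 = 0x4, C2 = 0x8, C3 = 0xC, C4 = 0x8

C1: S = E(K, 0xA) = 0xF; 0xB ⊕ 0xF = 0x4.
C2: S = E(K, 0xF) = 0x4; 0xC ⊕ 0x4 = 0x8.
C3: S = E(K, 0x4) = 0x9; 0x5 ⊕ 0x9 = 0xC.
C4: S = E(K, 0x9) = 0xE; 0x6 ⊕ 0xE = 0x8.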